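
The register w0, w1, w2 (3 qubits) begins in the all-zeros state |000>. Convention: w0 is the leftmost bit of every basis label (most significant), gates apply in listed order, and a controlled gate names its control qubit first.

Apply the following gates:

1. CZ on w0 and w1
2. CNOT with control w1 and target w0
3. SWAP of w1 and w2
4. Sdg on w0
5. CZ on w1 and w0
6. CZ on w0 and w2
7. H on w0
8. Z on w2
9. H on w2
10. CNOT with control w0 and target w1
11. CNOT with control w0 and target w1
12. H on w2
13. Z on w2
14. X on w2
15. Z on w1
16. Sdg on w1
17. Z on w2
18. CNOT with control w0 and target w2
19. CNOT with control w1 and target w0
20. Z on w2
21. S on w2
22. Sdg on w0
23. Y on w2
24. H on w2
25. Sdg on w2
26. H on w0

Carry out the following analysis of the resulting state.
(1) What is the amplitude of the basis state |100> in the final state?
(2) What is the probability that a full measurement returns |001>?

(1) The final state's coefficient on |100> equals sqrt(2)/2.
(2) Outcome |001> occurs with probability 1/2.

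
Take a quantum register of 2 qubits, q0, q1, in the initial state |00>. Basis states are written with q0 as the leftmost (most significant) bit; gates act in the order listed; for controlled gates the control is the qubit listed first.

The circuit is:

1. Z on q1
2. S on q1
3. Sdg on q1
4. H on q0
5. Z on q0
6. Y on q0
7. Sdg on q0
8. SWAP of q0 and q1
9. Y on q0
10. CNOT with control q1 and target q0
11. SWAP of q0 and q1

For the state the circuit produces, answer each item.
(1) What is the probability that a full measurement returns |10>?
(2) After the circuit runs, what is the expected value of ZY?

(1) The probability of measuring |10> is 1/2. Key observation: the block from step 2 through step 3 cancels to the identity and can be dropped.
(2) The expectation value of ZY is 0.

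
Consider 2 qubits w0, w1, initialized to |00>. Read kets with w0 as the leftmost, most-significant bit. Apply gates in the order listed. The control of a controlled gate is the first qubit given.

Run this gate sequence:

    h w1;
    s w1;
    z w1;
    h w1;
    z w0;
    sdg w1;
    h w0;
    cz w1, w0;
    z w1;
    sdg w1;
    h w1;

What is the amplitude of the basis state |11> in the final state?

The final state's coefficient on |11> equals 1/2.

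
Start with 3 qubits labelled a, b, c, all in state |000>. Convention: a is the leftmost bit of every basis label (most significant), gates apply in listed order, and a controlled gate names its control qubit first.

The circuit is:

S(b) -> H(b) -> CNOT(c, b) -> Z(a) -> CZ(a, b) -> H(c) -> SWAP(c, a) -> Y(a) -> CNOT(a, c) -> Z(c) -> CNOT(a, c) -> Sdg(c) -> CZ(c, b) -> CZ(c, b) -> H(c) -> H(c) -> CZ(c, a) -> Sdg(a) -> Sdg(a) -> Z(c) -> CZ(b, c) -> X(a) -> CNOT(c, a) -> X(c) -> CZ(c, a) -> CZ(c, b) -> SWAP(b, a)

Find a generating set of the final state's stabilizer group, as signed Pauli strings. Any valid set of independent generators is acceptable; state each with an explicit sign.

The final state is stabilized by the group generated by -XII, +IXI, -IIZ; other independent generating sets are equally valid. Key observation: the block from step 15 through step 16 cancels to the identity and can be dropped.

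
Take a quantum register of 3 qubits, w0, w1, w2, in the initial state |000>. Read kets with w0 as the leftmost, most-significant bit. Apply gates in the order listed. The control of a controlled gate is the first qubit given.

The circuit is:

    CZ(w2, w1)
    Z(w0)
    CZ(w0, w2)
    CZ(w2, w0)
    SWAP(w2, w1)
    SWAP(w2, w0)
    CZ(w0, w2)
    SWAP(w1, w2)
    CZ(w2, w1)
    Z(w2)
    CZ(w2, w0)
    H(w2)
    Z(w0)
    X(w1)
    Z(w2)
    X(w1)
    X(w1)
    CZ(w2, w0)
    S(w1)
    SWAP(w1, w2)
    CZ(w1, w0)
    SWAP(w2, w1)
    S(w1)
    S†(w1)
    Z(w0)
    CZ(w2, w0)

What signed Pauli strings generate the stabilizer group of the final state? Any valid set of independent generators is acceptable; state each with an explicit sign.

The final state is stabilized by the group generated by -IIX, +ZII, -IZI; other independent generating sets are equally valid.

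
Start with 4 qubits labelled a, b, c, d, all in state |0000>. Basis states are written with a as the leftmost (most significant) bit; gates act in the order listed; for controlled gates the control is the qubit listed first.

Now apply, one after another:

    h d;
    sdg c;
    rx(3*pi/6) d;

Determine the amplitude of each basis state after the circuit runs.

The resulting statevector has amplitude 1/2 - I/2 on |0000>, 1/2 - I/2 on |0001>, and 0 on every other basis state.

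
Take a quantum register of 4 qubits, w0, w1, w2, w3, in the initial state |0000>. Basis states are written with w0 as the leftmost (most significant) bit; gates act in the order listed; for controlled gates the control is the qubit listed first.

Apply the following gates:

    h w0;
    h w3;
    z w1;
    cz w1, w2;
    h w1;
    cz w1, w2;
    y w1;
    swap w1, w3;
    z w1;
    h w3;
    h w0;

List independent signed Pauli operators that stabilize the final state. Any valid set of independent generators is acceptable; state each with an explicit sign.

The final state is stabilized by the group generated by -IXII, +ZIII, +IIZI, -IIIZ; other independent generating sets are equally valid.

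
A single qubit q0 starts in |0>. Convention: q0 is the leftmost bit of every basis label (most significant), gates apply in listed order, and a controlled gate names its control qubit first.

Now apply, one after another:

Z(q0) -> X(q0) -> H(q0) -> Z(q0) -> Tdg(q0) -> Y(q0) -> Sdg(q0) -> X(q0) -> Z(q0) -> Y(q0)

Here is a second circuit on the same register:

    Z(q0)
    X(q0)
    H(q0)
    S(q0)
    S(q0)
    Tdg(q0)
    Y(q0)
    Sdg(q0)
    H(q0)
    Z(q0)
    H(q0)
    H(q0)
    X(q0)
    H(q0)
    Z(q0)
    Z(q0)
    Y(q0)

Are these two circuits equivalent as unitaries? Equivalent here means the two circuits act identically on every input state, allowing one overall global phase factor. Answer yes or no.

Yes, they are equivalent — the unitaries differ by at most a global phase.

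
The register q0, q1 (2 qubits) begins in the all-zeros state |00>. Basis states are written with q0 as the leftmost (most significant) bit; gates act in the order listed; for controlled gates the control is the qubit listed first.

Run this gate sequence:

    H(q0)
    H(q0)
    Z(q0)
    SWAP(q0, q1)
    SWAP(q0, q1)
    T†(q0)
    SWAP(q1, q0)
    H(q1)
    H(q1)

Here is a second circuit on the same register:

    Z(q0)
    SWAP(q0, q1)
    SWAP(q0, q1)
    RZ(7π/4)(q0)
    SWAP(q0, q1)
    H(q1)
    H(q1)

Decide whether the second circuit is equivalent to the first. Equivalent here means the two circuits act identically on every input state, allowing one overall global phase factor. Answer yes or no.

Yes, they are equivalent — the unitaries differ by at most a global phase.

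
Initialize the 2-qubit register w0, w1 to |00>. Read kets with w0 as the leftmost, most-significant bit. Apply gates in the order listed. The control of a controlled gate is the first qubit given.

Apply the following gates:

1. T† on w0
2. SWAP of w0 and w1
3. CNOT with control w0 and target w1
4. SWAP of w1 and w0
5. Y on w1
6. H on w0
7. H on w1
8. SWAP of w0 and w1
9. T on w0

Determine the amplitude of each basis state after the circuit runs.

The final amplitudes are I/2 on |00>, I/2 on |01>, -exp(3*I*pi/4)/2 on |10>, -exp(3*I*pi/4)/2 on |11>.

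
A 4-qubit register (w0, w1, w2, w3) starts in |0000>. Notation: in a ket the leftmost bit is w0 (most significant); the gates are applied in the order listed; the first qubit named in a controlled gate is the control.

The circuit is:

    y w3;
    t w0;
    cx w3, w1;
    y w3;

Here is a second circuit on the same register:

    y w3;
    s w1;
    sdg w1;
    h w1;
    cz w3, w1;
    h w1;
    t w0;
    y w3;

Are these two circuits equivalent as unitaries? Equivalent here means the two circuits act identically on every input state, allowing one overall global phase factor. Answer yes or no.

Yes: on every input state the two circuits agree up to one overall phase factor.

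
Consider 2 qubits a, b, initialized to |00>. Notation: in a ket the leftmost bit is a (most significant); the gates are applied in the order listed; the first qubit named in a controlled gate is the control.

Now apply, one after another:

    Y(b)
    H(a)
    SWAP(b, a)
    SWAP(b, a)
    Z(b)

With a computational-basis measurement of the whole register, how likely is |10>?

A full measurement returns |10> with probability 0.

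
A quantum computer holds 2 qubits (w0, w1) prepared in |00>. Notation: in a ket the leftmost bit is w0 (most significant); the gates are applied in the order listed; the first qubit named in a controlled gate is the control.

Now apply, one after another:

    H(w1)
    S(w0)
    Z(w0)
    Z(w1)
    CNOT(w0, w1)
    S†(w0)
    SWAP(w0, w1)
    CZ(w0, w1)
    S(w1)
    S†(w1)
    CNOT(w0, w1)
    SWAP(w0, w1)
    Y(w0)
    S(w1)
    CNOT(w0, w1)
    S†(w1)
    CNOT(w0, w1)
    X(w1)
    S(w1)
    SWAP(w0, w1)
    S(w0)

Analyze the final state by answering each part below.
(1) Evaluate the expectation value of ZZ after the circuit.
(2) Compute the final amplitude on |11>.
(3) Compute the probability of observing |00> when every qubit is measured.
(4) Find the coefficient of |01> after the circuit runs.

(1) In the final state, ZZ has expectation 1.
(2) |11> carries amplitude -sqrt(2)/2 in the final state.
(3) Outcome |00> occurs with probability 1/2.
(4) |01> carries amplitude 0 in the final state.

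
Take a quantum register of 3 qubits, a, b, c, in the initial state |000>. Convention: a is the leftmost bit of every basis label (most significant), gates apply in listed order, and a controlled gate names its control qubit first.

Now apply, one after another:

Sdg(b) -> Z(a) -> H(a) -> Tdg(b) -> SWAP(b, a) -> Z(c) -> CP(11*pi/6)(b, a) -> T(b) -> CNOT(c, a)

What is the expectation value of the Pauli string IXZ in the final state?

The observable IXZ averages to sqrt(2)/2.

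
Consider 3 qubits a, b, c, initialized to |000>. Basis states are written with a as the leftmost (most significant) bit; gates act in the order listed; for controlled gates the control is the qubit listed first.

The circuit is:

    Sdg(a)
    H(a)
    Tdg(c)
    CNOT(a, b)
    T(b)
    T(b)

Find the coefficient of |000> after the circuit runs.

The final state's coefficient on |000> equals sqrt(2)/2.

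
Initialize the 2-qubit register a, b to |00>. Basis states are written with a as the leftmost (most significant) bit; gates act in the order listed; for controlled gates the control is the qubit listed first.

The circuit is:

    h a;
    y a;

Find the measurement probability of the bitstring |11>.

The probability of measuring |11> is 0.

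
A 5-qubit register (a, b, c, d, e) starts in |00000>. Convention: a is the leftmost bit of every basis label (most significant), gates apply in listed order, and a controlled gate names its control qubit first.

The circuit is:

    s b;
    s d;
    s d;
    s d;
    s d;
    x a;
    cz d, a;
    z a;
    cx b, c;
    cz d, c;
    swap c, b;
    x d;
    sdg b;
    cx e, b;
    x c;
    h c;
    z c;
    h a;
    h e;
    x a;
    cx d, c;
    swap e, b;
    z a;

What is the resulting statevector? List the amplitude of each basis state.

After the circuit, the state carries amplitude sqrt(2)/4 on |00010>, sqrt(2)/4 on |00110>, sqrt(2)/4 on |01010>, sqrt(2)/4 on |01110>, sqrt(2)/4 on |10010>, sqrt(2)/4 on |10110>, sqrt(2)/4 on |11010>, sqrt(2)/4 on |11110>, and 0 on every other basis state. Key observation: steps 2-5 multiply out to the identity, so the circuit reduces to the remaining gates.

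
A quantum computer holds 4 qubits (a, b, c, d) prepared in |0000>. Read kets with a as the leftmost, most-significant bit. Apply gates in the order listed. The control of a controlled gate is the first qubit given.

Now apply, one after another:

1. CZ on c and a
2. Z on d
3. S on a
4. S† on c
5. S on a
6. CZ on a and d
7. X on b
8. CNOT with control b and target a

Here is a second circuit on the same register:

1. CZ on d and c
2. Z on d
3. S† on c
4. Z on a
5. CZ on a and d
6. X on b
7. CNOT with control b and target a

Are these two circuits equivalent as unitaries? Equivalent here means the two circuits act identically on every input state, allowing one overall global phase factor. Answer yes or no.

No — the two circuits implement different unitaries, even allowing a global phase.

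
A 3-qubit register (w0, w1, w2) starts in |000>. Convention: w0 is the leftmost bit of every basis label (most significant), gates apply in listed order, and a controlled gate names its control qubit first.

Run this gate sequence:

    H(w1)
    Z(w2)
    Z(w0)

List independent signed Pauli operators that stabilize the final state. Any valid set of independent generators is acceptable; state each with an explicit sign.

The final state is stabilized by the group generated by +IXI, +ZII, +IIZ; other independent generating sets are equally valid.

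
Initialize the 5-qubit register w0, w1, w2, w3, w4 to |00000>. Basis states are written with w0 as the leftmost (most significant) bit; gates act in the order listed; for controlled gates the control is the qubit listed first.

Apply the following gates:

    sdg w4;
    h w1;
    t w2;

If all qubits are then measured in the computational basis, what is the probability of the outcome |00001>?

The probability of measuring |00001> is 0.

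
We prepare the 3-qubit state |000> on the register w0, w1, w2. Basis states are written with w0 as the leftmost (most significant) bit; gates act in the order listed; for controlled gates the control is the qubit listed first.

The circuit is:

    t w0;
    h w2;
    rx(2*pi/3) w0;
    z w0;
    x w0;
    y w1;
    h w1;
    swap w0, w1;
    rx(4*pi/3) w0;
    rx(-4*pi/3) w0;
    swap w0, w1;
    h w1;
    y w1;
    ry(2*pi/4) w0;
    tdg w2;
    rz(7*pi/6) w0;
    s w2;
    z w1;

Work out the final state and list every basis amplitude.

After the circuit, the state carries amplitude (1 - sqrt(3)*I)*exp(5*I*pi/12)/4 on |000>, (sqrt(3) + I)*exp(I*pi/6)/4 on |001>, 0 on |010>, 0 on |011>, -sqrt(3)*exp(I*pi/12)/4 + exp(7*I*pi/12)/4 on |100>, -sqrt(3)*exp(I*pi/3)/4 + exp(5*I*pi/6)/4 on |101>, 0 on |110>, 0 on |111>. Key observation: gates 6-13 undo each other exactly, leaving only the rest of the circuit to track.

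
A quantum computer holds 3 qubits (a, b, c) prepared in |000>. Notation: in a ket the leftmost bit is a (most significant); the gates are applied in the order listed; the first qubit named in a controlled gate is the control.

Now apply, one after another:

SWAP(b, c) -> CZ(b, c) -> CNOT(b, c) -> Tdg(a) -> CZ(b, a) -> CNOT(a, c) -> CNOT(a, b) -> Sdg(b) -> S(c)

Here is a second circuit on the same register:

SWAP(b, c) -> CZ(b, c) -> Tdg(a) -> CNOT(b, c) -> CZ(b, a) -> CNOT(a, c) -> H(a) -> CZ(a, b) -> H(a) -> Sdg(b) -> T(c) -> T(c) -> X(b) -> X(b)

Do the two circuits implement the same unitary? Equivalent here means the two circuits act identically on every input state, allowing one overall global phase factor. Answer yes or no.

No — the two circuits implement different unitaries, even allowing a global phase.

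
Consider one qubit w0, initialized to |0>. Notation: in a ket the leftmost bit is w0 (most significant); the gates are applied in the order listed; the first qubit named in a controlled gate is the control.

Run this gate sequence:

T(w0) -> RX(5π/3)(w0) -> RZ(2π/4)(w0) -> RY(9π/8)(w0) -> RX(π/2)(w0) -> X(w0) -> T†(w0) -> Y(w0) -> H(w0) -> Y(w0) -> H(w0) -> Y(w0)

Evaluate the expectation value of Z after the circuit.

In the final state, Z has expectation 0.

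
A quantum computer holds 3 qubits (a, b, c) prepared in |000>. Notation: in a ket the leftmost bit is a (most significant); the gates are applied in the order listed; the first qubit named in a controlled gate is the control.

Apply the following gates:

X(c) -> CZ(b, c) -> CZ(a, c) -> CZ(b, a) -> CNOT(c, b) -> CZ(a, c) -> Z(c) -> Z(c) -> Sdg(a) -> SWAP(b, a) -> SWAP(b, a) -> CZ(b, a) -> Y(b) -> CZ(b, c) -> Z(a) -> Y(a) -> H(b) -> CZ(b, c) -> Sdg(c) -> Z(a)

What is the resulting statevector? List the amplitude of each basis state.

The final amplitudes are sqrt(2)*I/2 on |101>, -sqrt(2)*I/2 on |111>, and 0 on every other basis state. Key observation: steps 10-11 multiply out to the identity, so the circuit reduces to the remaining gates.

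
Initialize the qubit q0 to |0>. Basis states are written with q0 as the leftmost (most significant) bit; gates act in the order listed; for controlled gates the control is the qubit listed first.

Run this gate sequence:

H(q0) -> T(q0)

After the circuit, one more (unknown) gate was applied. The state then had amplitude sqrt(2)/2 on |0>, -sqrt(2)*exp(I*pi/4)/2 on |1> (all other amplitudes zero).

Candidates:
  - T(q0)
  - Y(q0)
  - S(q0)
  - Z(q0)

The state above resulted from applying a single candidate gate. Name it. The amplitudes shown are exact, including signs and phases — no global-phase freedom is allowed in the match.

The unique candidate consistent with the amplitudes is Z(q0).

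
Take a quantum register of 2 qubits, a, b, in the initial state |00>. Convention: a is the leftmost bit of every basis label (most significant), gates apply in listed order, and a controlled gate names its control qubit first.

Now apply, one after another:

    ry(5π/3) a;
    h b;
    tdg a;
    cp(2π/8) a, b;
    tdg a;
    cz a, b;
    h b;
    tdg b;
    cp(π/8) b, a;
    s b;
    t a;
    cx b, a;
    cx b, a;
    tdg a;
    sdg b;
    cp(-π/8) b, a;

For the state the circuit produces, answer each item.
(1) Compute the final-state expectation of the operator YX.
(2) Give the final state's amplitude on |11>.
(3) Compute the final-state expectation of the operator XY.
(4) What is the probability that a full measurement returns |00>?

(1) The expectation value of YX is sqrt(3)*(sqrt(2) + 2)/8. Key observation: gates 9-16 undo each other exactly, leaving only the rest of the circuit to track.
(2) The amplitude on |11> is -I/4 - exp(I*pi/4)/4.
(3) The observable XY averages to sqrt(3)*(sqrt(2) + 2)/8.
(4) The probability of measuring |00> is 3/4.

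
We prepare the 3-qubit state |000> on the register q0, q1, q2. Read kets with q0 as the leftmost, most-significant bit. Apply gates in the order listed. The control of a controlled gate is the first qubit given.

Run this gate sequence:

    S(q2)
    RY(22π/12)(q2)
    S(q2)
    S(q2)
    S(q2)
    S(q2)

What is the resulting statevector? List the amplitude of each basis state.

The resulting statevector has amplitude -sqrt(6)/4 - sqrt(2)/4 on |000>, -sqrt(2)/4 + sqrt(6)/4 on |001>, and 0 on every other basis state.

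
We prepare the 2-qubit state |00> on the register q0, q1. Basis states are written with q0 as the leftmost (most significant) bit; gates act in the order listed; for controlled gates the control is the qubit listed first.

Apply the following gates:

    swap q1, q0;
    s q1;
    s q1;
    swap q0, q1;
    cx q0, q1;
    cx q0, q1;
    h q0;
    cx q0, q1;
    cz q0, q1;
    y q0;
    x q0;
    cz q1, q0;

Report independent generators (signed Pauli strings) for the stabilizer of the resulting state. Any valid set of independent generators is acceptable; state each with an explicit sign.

The final state is stabilized by the group generated by -XX, +ZZ; other independent generating sets are equally valid.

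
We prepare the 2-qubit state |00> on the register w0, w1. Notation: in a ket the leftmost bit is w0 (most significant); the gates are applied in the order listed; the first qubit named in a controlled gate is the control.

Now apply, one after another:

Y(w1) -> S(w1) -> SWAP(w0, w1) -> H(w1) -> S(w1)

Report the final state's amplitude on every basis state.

The final amplitudes are 0 on |00>, 0 on |01>, -sqrt(2)/2 on |10>, -sqrt(2)*I/2 on |11>.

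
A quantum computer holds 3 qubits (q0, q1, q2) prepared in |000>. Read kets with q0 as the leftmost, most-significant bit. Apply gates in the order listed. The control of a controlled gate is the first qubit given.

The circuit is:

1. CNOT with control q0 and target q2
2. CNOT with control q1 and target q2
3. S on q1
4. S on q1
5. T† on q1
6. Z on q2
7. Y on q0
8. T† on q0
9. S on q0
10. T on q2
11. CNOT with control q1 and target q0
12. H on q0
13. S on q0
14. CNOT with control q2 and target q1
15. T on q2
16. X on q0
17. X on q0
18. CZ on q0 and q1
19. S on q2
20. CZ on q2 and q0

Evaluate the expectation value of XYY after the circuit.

The observable XYY averages to 0.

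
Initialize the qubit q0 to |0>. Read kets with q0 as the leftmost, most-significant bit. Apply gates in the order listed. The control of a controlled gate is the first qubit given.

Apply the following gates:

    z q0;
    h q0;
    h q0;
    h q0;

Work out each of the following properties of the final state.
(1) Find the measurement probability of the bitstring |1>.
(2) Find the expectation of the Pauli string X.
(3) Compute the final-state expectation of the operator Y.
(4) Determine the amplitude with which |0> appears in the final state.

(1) The probability of measuring |1> is 1/2.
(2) In the final state, X has expectation 1.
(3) In the final state, Y has expectation 0.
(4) The amplitude on |0> is sqrt(2)/2.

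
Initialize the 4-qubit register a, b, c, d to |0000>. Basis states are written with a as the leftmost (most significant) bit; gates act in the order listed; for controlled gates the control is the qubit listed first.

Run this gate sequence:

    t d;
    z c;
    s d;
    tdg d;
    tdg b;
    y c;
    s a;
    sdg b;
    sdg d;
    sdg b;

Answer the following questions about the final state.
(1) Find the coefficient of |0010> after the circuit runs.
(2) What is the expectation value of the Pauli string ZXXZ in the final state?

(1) The amplitude on |0010> is I.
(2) The expectation value of ZXXZ is 0.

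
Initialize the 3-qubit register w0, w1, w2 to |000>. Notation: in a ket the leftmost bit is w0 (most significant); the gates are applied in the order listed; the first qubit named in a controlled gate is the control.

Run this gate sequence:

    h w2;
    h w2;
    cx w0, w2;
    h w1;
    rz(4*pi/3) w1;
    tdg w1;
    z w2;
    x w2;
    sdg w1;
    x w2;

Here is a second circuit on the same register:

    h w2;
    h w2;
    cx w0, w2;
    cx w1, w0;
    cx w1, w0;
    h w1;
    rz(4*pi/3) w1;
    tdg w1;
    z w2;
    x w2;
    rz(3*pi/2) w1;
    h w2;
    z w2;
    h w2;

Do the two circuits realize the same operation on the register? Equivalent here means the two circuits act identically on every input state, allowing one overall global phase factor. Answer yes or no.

Yes, they are equivalent — the unitaries differ by at most a global phase.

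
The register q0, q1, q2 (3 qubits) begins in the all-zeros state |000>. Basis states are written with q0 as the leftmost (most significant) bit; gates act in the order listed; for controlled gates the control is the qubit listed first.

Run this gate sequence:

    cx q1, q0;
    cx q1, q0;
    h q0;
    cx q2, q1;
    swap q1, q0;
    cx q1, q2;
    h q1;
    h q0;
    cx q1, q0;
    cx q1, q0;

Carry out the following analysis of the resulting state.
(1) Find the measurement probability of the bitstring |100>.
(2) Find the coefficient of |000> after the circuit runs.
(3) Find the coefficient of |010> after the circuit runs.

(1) A full measurement returns |100> with probability 1/8.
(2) The amplitude on |000> is sqrt(2)/4.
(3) |010> carries amplitude sqrt(2)/4 in the final state.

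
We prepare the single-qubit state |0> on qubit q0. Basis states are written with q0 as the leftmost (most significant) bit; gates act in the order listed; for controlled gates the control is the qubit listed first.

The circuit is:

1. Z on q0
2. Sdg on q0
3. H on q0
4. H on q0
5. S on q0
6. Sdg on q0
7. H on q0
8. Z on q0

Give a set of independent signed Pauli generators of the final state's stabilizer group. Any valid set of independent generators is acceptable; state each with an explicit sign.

One valid set of independent stabilizer generators is -X (any independent generating set of the same group is equally correct).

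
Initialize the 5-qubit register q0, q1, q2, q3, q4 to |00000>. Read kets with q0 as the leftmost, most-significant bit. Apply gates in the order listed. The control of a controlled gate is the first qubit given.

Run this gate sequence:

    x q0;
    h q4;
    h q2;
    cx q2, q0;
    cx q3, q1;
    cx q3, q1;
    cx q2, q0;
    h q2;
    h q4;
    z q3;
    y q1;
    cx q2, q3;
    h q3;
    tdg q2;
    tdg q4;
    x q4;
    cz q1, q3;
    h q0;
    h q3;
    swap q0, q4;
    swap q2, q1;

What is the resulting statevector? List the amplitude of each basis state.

After the circuit, the state carries amplitude sqrt(2)*I/2 on |10110>, -sqrt(2)*I/2 on |10111>, and 0 on every other basis state. Key observation: the block from step 2 through step 9 cancels to the identity and can be dropped.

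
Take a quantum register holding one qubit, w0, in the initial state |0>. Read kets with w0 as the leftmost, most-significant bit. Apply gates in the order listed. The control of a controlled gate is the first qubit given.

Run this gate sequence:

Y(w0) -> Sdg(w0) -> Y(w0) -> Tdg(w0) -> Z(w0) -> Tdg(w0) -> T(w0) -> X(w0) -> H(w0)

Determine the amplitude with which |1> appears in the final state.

The amplitude on |1> is sqrt(2)*I/2.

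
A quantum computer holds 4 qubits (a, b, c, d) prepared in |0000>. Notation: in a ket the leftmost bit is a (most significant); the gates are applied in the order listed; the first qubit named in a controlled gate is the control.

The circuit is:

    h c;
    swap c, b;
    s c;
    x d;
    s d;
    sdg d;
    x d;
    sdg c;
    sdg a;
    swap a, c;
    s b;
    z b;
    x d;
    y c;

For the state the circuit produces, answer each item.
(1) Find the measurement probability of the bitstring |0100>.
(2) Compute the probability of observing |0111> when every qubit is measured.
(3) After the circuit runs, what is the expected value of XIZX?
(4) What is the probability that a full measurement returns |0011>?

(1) A full measurement returns |0100> with probability 0. Key observation: the block from step 3 through step 8 cancels to the identity and can be dropped.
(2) Outcome |0111> occurs with probability 1/2.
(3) The observable XIZX averages to 0.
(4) The probability of measuring |0011> is 1/2.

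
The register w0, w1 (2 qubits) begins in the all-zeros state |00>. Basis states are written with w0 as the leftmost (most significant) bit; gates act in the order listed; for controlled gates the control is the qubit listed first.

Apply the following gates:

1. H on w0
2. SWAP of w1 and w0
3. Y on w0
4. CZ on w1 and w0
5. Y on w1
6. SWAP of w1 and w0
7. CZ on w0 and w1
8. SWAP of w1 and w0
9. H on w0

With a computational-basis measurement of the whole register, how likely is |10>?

Outcome |10> occurs with probability 1/4.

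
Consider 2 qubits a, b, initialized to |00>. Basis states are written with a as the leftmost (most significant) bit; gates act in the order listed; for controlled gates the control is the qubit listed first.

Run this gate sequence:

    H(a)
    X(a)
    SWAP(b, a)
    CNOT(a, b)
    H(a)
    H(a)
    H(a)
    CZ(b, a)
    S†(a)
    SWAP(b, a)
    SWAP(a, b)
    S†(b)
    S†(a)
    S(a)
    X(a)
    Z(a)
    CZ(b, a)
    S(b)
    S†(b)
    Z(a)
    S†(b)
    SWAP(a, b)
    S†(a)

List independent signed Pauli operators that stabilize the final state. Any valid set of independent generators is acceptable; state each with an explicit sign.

One valid set of independent stabilizer generators is -YI, +IY (any independent generating set of the same group is equally correct).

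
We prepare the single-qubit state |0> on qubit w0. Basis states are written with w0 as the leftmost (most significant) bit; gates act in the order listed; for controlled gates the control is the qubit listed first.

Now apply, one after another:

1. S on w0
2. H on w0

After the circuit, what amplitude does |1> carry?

The final state's coefficient on |1> equals sqrt(2)/2.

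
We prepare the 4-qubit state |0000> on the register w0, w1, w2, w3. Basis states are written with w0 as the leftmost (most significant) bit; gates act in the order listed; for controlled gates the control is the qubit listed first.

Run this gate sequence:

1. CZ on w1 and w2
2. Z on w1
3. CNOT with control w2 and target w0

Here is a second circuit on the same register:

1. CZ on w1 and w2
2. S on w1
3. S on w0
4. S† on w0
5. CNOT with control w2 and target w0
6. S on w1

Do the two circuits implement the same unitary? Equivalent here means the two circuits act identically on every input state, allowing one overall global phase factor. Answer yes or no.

Yes — the two circuits implement the same unitary up to a global phase.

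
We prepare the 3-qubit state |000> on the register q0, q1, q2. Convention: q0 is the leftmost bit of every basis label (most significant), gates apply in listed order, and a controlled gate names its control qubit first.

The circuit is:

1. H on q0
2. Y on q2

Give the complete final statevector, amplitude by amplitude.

The final amplitudes are sqrt(2)*I/2 on |001>, sqrt(2)*I/2 on |101>, and 0 on every other basis state.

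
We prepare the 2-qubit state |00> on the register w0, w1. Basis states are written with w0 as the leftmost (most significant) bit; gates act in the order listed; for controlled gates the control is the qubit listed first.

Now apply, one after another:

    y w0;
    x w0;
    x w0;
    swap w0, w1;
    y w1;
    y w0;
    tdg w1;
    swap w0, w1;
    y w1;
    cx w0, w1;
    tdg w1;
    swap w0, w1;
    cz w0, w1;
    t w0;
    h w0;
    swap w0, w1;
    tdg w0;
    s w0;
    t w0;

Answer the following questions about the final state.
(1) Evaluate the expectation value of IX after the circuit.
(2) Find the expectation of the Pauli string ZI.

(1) The observable IX averages to 1.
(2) The expectation value of ZI is 1.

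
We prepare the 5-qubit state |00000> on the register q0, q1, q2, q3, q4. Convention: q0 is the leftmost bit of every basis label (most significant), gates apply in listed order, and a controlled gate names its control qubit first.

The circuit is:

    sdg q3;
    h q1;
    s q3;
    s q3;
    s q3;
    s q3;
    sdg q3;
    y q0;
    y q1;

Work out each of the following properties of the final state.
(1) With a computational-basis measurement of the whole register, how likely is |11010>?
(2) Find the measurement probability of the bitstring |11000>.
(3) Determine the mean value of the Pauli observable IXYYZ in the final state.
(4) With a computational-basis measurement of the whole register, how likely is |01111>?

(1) Outcome |11010> occurs with probability 0. Key observation: the block from step 3 through step 6 cancels to the identity and can be dropped.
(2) The probability of measuring |11000> is 1/2.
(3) The observable IXYYZ averages to 0.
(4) The probability of measuring |01111> is 0.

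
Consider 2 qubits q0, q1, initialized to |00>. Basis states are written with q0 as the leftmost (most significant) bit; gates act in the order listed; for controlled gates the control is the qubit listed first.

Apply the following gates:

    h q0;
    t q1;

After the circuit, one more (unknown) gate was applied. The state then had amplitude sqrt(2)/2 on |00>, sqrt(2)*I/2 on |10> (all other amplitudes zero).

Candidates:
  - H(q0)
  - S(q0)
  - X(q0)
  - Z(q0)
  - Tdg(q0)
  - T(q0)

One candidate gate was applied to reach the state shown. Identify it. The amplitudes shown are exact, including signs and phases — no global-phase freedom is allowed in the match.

The applied gate was S(q0).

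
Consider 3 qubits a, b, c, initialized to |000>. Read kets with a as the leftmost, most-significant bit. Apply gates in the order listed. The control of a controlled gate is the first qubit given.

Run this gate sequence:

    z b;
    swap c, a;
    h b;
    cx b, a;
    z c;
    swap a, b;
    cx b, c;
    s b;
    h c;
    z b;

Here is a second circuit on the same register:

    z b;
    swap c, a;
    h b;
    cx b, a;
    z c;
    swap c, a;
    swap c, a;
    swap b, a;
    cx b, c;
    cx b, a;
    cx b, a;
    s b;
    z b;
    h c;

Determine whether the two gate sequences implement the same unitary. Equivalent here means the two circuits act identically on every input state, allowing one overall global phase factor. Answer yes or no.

Yes, they are equivalent — the unitaries differ by at most a global phase.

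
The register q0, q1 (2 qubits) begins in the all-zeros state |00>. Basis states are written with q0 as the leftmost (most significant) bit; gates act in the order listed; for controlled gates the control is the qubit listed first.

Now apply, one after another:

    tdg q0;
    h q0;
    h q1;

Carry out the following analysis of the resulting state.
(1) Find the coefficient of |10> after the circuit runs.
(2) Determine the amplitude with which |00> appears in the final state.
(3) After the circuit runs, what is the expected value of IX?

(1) |10> carries amplitude 1/2 in the final state.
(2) |00> carries amplitude 1/2 in the final state.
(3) In the final state, IX has expectation 1.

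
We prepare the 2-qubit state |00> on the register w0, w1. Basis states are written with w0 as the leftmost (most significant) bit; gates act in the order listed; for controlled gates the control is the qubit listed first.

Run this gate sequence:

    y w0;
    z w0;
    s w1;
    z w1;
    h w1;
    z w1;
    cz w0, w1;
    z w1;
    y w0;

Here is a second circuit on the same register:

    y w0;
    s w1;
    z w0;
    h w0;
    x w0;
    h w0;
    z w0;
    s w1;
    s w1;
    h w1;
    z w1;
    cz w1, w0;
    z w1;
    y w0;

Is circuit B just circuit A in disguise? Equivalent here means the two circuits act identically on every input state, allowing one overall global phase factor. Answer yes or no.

Yes, they are equivalent — the unitaries differ by at most a global phase.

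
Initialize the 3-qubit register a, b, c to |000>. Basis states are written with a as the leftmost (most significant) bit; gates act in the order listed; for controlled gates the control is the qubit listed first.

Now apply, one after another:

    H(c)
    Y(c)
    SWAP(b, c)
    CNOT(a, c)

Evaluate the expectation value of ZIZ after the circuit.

The expectation value of ZIZ is 1.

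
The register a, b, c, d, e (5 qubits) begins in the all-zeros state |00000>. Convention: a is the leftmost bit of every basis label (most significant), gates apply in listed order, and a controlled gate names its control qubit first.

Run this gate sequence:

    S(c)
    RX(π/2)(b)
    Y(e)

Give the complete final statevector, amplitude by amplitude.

After the circuit, the state carries amplitude sqrt(2)*I/2 on |00001>, sqrt(2)/2 on |01001>, and 0 on every other basis state.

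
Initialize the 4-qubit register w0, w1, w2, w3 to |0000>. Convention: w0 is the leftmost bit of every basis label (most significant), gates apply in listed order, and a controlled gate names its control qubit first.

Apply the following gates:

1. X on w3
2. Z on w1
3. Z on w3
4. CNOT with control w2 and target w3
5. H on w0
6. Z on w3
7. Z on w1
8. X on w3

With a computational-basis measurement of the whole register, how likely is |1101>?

The probability of measuring |1101> is 0.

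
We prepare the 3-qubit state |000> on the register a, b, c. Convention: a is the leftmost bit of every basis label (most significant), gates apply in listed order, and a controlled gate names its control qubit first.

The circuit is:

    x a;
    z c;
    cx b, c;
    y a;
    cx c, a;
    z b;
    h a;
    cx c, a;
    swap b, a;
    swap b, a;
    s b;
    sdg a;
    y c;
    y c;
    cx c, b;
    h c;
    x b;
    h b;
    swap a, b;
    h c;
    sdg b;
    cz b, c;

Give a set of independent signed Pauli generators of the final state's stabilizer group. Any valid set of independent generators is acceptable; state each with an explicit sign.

The final state is stabilized by the group generated by -XII, -IXI, +IIZ; other independent generating sets are equally valid. Key observation: the block from step 9 through step 10 cancels to the identity and can be dropped.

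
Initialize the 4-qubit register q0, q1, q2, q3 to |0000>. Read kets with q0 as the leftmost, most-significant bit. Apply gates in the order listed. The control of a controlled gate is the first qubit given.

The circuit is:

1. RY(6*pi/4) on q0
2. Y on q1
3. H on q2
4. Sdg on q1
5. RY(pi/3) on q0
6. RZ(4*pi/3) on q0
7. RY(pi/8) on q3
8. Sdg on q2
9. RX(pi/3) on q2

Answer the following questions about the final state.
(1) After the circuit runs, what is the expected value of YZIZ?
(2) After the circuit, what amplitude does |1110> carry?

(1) The expectation value of YZIZ is -sqrt(3*sqrt(2) + 6)/8.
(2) The amplitude on |1110> is exp(I*pi/6)*cos(pi/16)/4.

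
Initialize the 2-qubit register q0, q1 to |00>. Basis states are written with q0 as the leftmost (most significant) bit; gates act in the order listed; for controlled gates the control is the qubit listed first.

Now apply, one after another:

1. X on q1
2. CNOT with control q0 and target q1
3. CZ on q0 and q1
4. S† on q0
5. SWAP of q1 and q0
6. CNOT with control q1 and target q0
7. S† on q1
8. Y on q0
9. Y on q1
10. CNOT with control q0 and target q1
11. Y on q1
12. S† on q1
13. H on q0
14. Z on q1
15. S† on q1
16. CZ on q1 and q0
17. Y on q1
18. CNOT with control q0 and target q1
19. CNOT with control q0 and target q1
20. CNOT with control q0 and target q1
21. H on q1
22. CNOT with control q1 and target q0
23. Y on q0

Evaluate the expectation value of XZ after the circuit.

In the final state, XZ has expectation -1.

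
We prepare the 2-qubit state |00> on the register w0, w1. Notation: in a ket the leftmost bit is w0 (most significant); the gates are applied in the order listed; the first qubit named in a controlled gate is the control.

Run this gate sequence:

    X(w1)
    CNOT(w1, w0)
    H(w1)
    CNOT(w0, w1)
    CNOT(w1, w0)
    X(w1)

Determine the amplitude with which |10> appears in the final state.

The amplitude on |10> is 0.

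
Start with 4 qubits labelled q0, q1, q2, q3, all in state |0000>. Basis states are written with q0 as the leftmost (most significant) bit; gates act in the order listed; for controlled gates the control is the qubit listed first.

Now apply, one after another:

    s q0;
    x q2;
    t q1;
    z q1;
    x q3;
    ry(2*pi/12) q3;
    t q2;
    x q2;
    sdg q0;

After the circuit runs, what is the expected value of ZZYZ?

The observable ZZYZ averages to 0.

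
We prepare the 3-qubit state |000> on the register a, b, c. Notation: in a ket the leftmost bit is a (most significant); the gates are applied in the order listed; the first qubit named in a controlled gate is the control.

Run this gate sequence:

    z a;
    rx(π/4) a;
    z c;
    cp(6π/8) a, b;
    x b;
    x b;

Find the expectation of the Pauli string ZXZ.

The observable ZXZ averages to 0. Key observation: the block from step 5 through step 6 cancels to the identity and can be dropped.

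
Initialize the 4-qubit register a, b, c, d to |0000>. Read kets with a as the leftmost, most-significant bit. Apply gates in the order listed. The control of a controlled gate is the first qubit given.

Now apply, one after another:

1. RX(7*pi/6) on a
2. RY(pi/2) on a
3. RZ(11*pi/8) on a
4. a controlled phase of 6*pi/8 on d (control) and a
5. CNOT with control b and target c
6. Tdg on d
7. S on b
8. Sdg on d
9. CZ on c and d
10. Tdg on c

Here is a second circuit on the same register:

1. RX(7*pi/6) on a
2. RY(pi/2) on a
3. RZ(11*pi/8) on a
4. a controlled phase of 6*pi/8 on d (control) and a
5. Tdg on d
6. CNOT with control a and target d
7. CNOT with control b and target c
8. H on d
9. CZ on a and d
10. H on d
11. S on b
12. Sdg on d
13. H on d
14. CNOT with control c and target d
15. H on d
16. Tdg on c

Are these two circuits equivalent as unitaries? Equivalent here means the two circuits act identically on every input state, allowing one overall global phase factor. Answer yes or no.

Yes, they are equivalent — the unitaries differ by at most a global phase.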